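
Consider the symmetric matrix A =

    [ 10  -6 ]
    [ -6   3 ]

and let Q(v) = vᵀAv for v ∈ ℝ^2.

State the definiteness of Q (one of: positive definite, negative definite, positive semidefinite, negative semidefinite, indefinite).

For the 2×2 matrix [[10, -6], [-6, 3]]: det = 10·3 − (-6)² = -6, trace = 13.
det < 0 so the eigenvalues have opposite signs; the form is indefinite.

indefinite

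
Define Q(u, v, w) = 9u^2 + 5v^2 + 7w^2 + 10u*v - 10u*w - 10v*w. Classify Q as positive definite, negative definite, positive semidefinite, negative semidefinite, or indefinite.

positive definite

The symmetric matrix of Q is A = [[9, 5, -5], [5, 5, -5], [-5, -5, 7]].
Leading principal minors: Δ_1 = 9, Δ_2 = 20, Δ_3 = 40.
All leading principal minors are positive, so by Sylvester's criterion Q is positive definite.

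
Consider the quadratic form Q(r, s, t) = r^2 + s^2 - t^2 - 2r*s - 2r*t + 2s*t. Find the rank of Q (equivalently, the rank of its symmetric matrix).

Write A = [[1, -1, -1], [-1, 1, 1], [-1, 1, -1]].
Symmetric row and column elimination reduces A to a congruent diagonal form with pivots 1, 0, -2.
Counting signs: 1 positive, 1 negative, 1 zero.
The rank is the number of nonzero pivots: 2.

2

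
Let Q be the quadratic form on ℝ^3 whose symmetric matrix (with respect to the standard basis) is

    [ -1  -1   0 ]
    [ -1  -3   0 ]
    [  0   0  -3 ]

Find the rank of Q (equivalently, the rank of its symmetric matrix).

3

An LDLᵀ factorisation of A has diagonal entries -1, -2, -3.
Counting signs: 3 negative.
The rank is the number of nonzero pivots: 3.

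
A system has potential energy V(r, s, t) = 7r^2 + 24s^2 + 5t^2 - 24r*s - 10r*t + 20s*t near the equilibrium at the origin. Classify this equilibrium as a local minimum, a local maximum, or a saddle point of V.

local minimum

The Hessian at the origin is H = [[14, -24, -10], [-24, 48, 20], [-10, 20, 10]].
Symmetric row and column elimination reduces H to a congruent diagonal form with pivots 14, 48/7, 5/3.
That gives 3 positive pivots.
H is positive definite, so the origin is a strict local minimum.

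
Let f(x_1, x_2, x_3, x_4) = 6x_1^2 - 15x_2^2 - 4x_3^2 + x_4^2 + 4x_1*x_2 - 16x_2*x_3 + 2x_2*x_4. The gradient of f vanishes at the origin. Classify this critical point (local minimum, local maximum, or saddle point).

saddle point

The Hessian at the origin is H = [[12, 4, 0, 0], [4, -30, -16, 2], [0, -16, -8, 0], [0, 2, 0, 2]].
Applying the same elementary operations to the rows and columns of H produces a congruent diagonal matrix with entries 12, -94/3, 8/47, -4.
That gives 2 positive, 2 negative pivots.
H is indefinite, so the origin is a saddle point.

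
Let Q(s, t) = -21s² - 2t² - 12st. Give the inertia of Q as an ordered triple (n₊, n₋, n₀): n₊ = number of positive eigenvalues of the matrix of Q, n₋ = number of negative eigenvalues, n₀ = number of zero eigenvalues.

(0, 2, 0)

The symmetric matrix is A = [[-21, -6], [-6, -2]].
Row-reducing A symmetrically gives the diagonal entries -21, -2/7.
Counting signs: 2 negative.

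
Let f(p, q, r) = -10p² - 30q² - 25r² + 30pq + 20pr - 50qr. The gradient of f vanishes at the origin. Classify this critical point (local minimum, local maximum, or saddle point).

local maximum

The Hessian at the origin is H = [[-20, 30, 20], [30, -60, -50], [20, -50, -50]].
Applying the same elementary operations to the rows and columns of H produces a congruent diagonal matrix with entries -20, -15, -10/3.
Counting signs: 3 negative.
H is negative definite, so the origin is a strict local maximum.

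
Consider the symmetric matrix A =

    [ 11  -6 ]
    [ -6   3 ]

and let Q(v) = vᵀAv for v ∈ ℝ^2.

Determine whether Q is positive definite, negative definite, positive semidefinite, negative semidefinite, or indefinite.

indefinite

An LDLᵀ factorisation of A has diagonal entries 11, -3/11.
Counting signs: 1 positive, 1 negative.
Hence Q is indefinite.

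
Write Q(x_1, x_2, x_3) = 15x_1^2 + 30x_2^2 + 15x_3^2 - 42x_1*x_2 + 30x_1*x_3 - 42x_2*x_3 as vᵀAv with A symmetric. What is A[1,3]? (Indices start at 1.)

The coefficient of x_1·x_3 in Q is 30. For a symmetric A this equals A[1,3] + A[3,1] = 2·A[1,3].
So A[1,3] = 30/2 = 15.

15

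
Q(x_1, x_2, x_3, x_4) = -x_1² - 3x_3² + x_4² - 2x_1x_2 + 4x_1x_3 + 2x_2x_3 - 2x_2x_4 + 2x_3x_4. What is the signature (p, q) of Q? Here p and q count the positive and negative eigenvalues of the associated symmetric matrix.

The symmetric matrix is A = [[-1, -1, 2, 0], [-1, 0, 1, -1], [2, 1, -3, 1], [0, -1, 1, 1]].
Row-reducing A symmetrically gives the diagonal entries -1, 1, 0, 0.
So there are 1 positive, 1 negative, 2 zero pivots.

(1, 1)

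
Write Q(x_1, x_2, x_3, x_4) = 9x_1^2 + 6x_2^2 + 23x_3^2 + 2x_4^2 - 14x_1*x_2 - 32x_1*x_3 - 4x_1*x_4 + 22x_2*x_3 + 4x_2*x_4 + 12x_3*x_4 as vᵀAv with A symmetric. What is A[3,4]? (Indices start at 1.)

The coefficient of x_3·x_4 in Q is 12. For a symmetric A this equals A[3,4] + A[4,3] = 2·A[3,4].
So A[3,4] = 12/2 = 6.

6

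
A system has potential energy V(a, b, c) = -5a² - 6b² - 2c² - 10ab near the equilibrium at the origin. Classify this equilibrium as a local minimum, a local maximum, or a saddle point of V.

local maximum

The Hessian at the origin is H = [[-10, -10, 0], [-10, -12, 0], [0, 0, -4]].
Congruent diagonalization of H (simultaneous row and column reduction) yields pivots -10, -2, -4.
Counting signs: 3 negative.
H is negative definite, so the origin is a strict local maximum.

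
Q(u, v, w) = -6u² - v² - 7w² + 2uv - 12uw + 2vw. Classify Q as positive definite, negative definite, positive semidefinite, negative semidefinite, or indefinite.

negative definite

The symmetric matrix of Q is A = [[-6, 1, -6], [1, -1, 1], [-6, 1, -7]].
Leading principal minors: Δ_1 = -6, Δ_2 = 5, Δ_3 = -5.
The signs alternate starting with Δ_1 < 0, so by Sylvester's criterion Q is negative definite.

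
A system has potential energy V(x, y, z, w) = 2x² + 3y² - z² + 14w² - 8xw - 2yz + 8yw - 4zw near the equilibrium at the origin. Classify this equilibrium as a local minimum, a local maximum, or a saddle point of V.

The Hessian at the origin is H = [[4, 0, 0, -8], [0, 6, -2, 8], [0, -2, -2, -4], [-8, 8, -4, 28]].
Congruent diagonalization of H (simultaneous row and column reduction) yields pivots 4, 6, -8/3, 2.
Counting signs: 3 positive, 1 negative.
H is indefinite, so the origin is a saddle point.

saddle point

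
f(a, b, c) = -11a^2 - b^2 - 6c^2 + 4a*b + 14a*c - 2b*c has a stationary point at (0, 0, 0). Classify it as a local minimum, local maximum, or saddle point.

The Hessian at the origin is H = [[-22, 4, 14], [4, -2, -2], [14, -2, -12]].
Row-reducing H symmetrically gives the diagonal entries -22, -14/11, -20/7.
Counting signs: 3 negative.
H is negative definite, so the origin is a strict local maximum.

local maximum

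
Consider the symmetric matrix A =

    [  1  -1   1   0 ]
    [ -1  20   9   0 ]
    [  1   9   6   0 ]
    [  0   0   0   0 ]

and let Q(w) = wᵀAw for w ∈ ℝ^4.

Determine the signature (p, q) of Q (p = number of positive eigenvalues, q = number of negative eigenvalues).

(2, 1)

Symmetric row and column elimination reduces A to a congruent diagonal form with pivots 1, 19, -5/19, 0.
So there are 2 positive, 1 negative, 1 zero pivots.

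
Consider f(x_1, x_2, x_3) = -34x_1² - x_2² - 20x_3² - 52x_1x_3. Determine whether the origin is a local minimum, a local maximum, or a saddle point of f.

local maximum

The Hessian at the origin is H = [[-68, 0, -52], [0, -2, 0], [-52, 0, -40]].
Congruent diagonalization of H (simultaneous row and column reduction) yields pivots -68, -2, -4/17.
So there are 3 negative pivots.
H is negative definite, so the origin is a strict local maximum.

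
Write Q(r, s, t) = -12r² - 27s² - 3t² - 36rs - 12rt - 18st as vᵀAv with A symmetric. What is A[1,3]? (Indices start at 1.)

The coefficient of r·t in Q is -12. For a symmetric A this equals A[1,3] + A[3,1] = 2·A[1,3].
So A[1,3] = -12/2 = -6.

-6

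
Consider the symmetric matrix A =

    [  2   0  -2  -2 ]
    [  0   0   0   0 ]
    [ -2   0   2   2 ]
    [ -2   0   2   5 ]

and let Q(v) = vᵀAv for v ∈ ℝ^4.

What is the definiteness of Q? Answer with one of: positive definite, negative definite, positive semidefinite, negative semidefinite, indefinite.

positive semidefinite

Row-reducing A symmetrically gives the diagonal entries 2, 0, 0, 3.
So there are 2 positive, 2 zero pivots.
Hence Q is positive semidefinite.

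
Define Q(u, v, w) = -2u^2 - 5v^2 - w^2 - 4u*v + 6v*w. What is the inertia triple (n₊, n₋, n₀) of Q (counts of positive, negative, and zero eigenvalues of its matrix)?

(1, 2, 0)

The symmetric matrix is A = [[-2, -2, 0], [-2, -5, 3], [0, 3, -1]].
Applying the same elementary operations to the rows and columns of A produces a congruent diagonal matrix with entries -2, -3, 2.
So there are 1 positive, 2 negative pivots.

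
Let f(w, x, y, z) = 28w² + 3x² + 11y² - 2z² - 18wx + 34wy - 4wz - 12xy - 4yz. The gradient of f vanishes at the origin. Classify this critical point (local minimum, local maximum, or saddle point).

saddle point

The Hessian at the origin is H = [[56, -18, 34, -4], [-18, 6, -12, 0], [34, -12, 22, -4], [-4, 0, -4, -4]].
Congruent diagonalization of H (simultaneous row and column reduction) yields pivots 56, 3/14, -4, 4.
That gives 3 positive, 1 negative pivots.
H is indefinite, so the origin is a saddle point.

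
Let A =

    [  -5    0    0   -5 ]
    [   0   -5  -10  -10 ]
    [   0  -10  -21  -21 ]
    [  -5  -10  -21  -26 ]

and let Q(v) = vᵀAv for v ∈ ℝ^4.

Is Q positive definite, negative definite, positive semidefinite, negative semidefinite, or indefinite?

Row-reducing A symmetrically gives the diagonal entries -5, -5, -1, 0.
So there are 3 negative, 1 zero pivots.
Hence Q is negative semidefinite.

negative semidefinite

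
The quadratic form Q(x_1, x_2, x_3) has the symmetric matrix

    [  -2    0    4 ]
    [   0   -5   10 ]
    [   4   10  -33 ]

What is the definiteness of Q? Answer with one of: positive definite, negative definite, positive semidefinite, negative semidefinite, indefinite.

negative definite

Leading principal minors: Δ_1 = -2, Δ_2 = 10, Δ_3 = -50.
The signs alternate starting with Δ_1 < 0, so by Sylvester's criterion Q is negative definite.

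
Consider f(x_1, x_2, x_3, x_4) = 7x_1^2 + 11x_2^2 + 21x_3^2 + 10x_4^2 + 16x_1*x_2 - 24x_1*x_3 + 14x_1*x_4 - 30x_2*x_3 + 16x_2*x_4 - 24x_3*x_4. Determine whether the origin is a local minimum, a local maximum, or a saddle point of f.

The Hessian at the origin is H = [[14, 16, -24, 14], [16, 22, -30, 16], [-24, -30, 42, -24], [14, 16, -24, 20]].
Row-reducing H symmetrically gives the diagonal entries 14, 26/7, -12/13, 6.
Counting signs: 3 positive, 1 negative.
H is indefinite, so the origin is a saddle point.

saddle point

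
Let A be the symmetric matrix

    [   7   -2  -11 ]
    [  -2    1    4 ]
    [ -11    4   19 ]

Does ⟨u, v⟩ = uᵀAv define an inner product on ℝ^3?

no

Congruent diagonalization of A (simultaneous row and column reduction) yields pivots 7, 3/7, 0.
That gives 2 positive, 1 zero pivots.
Hence Q is positive semidefinite.
⟨·,·⟩ is an inner product exactly when A is positive definite.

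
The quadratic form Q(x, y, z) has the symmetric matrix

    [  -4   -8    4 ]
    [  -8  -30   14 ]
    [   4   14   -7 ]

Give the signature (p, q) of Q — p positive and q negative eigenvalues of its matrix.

Congruent diagonalization of A (simultaneous row and column reduction) yields pivots -4, -14, -3/7.
Counting signs: 3 negative.

(0, 3)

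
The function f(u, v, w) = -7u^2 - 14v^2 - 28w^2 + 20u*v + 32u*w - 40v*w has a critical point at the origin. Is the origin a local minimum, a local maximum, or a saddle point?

The Hessian at the origin is H = [[-14, 20, 32], [20, -28, -40], [32, -40, -56]].
Row-reducing H symmetrically gives the diagonal entries -14, 4/7, -40.
So there are 1 positive, 2 negative pivots.
H is indefinite, so the origin is a saddle point.

saddle point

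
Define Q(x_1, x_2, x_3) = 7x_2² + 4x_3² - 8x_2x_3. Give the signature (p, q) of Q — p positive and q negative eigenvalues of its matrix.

The symmetric matrix is A = [[0, 0, 0], [0, 7, -4], [0, -4, 4]].
Applying the same elementary operations to the rows and columns of A produces a congruent diagonal matrix with entries 0, 7, 12/7.
So there are 2 positive, 1 zero pivots.

(2, 0)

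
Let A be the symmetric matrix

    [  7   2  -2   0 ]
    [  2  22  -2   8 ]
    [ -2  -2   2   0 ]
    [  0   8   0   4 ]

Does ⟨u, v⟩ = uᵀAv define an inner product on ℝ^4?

Leading principal minors: Δ_1 = 7, Δ_2 = 150, Δ_3 = 200, Δ_4 = 160.
All leading principal minors are positive, so by Sylvester's criterion Q is positive definite.
⟨·,·⟩ is an inner product exactly when A is positive definite.

yes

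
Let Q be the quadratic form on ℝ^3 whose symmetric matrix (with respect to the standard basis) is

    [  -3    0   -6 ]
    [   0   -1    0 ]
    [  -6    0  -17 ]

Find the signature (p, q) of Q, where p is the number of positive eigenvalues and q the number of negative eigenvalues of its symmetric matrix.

Congruent diagonalization of A (simultaneous row and column reduction) yields pivots -3, -1, -5.
That gives 3 negative pivots.

(0, 3)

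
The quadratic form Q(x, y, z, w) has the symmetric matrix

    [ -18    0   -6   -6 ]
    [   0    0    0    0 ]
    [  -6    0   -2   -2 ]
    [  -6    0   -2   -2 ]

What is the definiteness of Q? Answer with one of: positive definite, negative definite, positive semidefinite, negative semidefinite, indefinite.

negative semidefinite

Symmetric row and column elimination reduces A to a congruent diagonal form with pivots -18, 0, 0, 0.
That gives 1 negative, 3 zero pivots.
Hence Q is negative semidefinite.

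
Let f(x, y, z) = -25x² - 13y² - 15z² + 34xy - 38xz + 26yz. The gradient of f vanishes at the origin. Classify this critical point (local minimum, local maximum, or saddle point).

local maximum

The Hessian at the origin is H = [[-50, 34, -38], [34, -26, 26], [-38, 26, -30]].
Applying the same elementary operations to the rows and columns of H produces a congruent diagonal matrix with entries -50, -72/25, -10/9.
So there are 3 negative pivots.
H is negative definite, so the origin is a strict local maximum.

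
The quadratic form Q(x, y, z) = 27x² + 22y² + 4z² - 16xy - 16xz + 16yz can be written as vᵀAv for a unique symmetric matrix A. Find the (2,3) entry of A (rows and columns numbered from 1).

8

The coefficient of y·z in Q is 16. For a symmetric A this equals A[2,3] + A[3,2] = 2·A[2,3].
So A[2,3] = 16/2 = 8.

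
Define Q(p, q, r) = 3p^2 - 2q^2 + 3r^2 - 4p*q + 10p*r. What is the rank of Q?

Write A = [[3, -2, 5], [-2, -2, 0], [5, 0, 3]].
Symmetric row and column elimination reduces A to a congruent diagonal form with pivots 3, -10/3, -2.
That gives 1 positive, 2 negative pivots.
The rank is the number of nonzero pivots: 3.

3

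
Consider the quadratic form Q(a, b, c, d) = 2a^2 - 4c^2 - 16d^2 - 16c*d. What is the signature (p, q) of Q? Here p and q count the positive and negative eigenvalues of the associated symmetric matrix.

The symmetric matrix is A = [[2, 0, 0, 0], [0, 0, 0, 0], [0, 0, -4, -8], [0, 0, -8, -16]].
Symmetric row and column elimination reduces A to a congruent diagonal form with pivots 2, 0, -4, 0.
Counting signs: 1 positive, 1 negative, 2 zero.

(1, 1)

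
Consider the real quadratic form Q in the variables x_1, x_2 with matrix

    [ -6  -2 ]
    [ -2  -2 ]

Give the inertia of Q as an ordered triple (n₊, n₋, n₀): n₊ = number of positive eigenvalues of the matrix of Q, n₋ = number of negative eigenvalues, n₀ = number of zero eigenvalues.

Applying the same elementary operations to the rows and columns of A produces a congruent diagonal matrix with entries -6, -4/3.
That gives 2 negative pivots.

(0, 2, 0)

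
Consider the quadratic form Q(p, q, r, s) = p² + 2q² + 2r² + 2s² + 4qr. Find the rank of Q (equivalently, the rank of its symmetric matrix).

3

The associated matrix is A = [[1, 0, 0, 0], [0, 2, 2, 0], [0, 2, 2, 0], [0, 0, 0, 2]].
Row-reducing A symmetrically gives the diagonal entries 1, 2, 0, 2.
Counting signs: 3 positive, 1 zero.
The rank is the number of nonzero pivots: 3.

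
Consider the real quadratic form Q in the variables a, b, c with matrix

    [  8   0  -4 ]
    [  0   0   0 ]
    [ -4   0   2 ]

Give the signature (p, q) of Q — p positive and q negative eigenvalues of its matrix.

Applying the same elementary operations to the rows and columns of A produces a congruent diagonal matrix with entries 8, 0, 0.
Counting signs: 1 positive, 2 zero.

(1, 0)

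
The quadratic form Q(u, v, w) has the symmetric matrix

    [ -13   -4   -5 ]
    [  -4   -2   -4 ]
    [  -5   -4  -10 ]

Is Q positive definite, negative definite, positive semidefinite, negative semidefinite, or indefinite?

negative definite

Leading principal minors: Δ_1 = -13, Δ_2 = 10, Δ_3 = -2.
The signs alternate starting with Δ_1 < 0, so by Sylvester's criterion Q is negative definite.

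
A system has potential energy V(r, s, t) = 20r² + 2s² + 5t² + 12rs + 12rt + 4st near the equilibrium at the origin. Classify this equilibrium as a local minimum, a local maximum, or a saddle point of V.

The Hessian at the origin is H = [[40, 12, 12], [12, 4, 4], [12, 4, 10]].
Applying the same elementary operations to the rows and columns of H produces a congruent diagonal matrix with entries 40, 2/5, 6.
Counting signs: 3 positive.
H is positive definite, so the origin is a strict local minimum.

local minimum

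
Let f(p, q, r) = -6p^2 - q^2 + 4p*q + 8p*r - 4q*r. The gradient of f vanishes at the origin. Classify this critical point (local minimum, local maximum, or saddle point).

saddle point

The Hessian at the origin is H = [[-12, 4, 8], [4, -2, -4], [8, -4, 0]].
Applying the same elementary operations to the rows and columns of H produces a congruent diagonal matrix with entries -12, -2/3, 8.
So there are 1 positive, 2 negative pivots.
H is indefinite, so the origin is a saddle point.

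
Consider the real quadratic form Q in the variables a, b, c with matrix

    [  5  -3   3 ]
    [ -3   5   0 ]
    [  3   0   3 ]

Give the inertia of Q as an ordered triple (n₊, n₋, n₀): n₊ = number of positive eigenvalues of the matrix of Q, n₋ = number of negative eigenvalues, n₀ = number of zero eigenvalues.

(3, 0, 0)

Congruent diagonalization of A (simultaneous row and column reduction) yields pivots 5, 16/5, 3/16.
That gives 3 positive pivots.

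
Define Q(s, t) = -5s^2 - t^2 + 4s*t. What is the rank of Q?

2

The associated matrix is A = [[-5, 2], [2, -1]].
Symmetric row and column elimination reduces A to a congruent diagonal form with pivots -5, -1/5.
Counting signs: 2 negative.
The rank is the number of nonzero pivots: 2.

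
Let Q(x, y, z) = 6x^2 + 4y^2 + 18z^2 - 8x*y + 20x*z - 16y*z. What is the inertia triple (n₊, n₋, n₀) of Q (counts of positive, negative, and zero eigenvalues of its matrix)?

The symmetric matrix is A = [[6, -4, 10], [-4, 4, -8], [10, -8, 18]].
Row-reducing A symmetrically gives the diagonal entries 6, 4/3, 0.
Counting signs: 2 positive, 1 zero.

(2, 0, 1)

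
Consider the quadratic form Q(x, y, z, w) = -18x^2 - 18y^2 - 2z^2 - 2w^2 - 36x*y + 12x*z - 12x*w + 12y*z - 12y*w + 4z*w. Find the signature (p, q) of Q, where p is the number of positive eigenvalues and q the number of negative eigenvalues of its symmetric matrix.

(0, 1)

The associated matrix is A = [[-18, -18, 6, -6], [-18, -18, 6, -6], [6, 6, -2, 2], [-6, -6, 2, -2]].
Symmetric row and column elimination reduces A to a congruent diagonal form with pivots -18, 0, 0, 0.
Counting signs: 1 negative, 3 zero.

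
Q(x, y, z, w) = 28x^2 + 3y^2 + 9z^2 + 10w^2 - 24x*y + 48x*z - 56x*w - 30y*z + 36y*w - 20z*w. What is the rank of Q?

The symmetric matrix is A = [[28, -12, 24, -28], [-12, 3, -15, 18], [24, -15, 9, -10], [-28, 18, -10, 10]].
Row-reducing A symmetrically gives the diagonal entries 28, -15/7, -6/5, -2/3.
So there are 1 positive, 3 negative pivots.
The rank is the number of nonzero pivots: 4.

4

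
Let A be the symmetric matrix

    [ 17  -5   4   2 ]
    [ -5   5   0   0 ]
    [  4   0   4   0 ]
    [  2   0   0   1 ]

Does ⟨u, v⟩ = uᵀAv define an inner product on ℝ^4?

yes

Leading principal minors: Δ_1 = 17, Δ_2 = 60, Δ_3 = 160, Δ_4 = 80.
All leading principal minors are positive, so by Sylvester's criterion Q is positive definite.
⟨·,·⟩ is an inner product exactly when A is positive definite.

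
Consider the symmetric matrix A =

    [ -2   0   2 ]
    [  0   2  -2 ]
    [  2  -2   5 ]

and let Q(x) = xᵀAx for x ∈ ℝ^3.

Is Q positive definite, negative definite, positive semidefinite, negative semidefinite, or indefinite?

indefinite

Row-reducing A symmetrically gives the diagonal entries -2, 2, 5.
Counting signs: 2 positive, 1 negative.
Hence Q is indefinite.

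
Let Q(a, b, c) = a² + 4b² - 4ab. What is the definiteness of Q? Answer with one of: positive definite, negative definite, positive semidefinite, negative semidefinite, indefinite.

The symmetric matrix is A = [[1, -2, 0], [-2, 4, 0], [0, 0, 0]].
Row-reducing A symmetrically gives the diagonal entries 1, 0, 0.
That gives 1 positive, 2 zero pivots.
Hence Q is positive semidefinite.

positive semidefinite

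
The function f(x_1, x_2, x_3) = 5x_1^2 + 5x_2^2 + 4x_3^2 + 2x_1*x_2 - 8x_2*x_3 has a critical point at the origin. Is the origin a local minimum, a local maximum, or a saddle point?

local minimum

The Hessian at the origin is H = [[10, 2, 0], [2, 10, -8], [0, -8, 8]].
Congruent diagonalization of H (simultaneous row and column reduction) yields pivots 10, 48/5, 4/3.
Counting signs: 3 positive.
H is positive definite, so the origin is a strict local minimum.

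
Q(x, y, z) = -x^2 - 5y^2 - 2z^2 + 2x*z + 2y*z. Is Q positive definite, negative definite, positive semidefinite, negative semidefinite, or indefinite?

negative definite

The associated matrix is A = [[-1, 0, 1], [0, -5, 1], [1, 1, -2]].
An LDLᵀ factorisation of A has diagonal entries -1, -5, -4/5.
So there are 3 negative pivots.
Hence Q is negative definite.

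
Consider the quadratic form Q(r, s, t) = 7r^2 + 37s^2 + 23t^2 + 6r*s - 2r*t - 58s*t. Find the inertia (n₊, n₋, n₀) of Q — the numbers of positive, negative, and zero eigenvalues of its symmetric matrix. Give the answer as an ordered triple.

The associated matrix is A = [[7, 3, -1], [3, 37, -29], [-1, -29, 23]].
Applying the same elementary operations to the rows and columns of A produces a congruent diagonal matrix with entries 7, 250/7, 0.
So there are 2 positive, 1 zero pivots.

(2, 0, 1)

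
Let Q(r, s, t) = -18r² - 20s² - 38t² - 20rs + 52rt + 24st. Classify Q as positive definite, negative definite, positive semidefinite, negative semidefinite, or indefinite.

The associated matrix is A = [[-18, -10, 26], [-10, -20, 12], [26, 12, -38]].
Symmetric row and column elimination reduces A to a congruent diagonal form with pivots -18, -130/9, -2/65.
Counting signs: 3 negative.
Hence Q is negative definite.

negative definite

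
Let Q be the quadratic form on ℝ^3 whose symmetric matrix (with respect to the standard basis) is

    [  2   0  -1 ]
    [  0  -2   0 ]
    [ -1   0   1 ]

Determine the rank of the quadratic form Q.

3

Applying the same elementary operations to the rows and columns of A produces a congruent diagonal matrix with entries 2, -2, 1/2.
That gives 2 positive, 1 negative pivots.
The rank is the number of nonzero pivots: 3.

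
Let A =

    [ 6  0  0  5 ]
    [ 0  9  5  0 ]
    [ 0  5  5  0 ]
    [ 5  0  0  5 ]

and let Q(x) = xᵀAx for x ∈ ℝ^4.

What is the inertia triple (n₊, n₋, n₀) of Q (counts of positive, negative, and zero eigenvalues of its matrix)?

(4, 0, 0)

Symmetric row and column elimination reduces A to a congruent diagonal form with pivots 6, 9, 20/9, 5/6.
That gives 4 positive pivots.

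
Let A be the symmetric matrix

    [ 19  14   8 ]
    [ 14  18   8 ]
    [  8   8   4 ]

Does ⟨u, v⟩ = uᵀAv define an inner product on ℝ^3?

yes

Row-reducing A symmetrically gives the diagonal entries 19, 146/19, 4/73.
That gives 3 positive pivots.
Hence Q is positive definite.
⟨·,·⟩ is an inner product exactly when A is positive definite.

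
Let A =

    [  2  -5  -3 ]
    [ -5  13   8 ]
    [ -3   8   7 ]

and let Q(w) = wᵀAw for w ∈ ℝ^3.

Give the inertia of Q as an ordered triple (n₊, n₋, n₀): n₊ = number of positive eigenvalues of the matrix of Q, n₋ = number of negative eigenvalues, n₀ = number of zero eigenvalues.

(3, 0, 0)

Congruent diagonalization of A (simultaneous row and column reduction) yields pivots 2, 1/2, 2.
That gives 3 positive pivots.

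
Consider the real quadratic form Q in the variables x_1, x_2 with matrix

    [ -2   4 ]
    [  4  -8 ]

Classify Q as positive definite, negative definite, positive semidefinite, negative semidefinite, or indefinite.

negative semidefinite

Congruent diagonalization of A (simultaneous row and column reduction) yields pivots -2, 0.
That gives 1 negative, 1 zero pivots.
Hence Q is negative semidefinite.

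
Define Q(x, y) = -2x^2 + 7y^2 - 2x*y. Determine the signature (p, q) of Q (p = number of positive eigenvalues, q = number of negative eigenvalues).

(1, 1)

The associated matrix is A = [[-2, -1], [-1, 7]].
Congruent diagonalization of A (simultaneous row and column reduction) yields pivots -2, 15/2.
Counting signs: 1 positive, 1 negative.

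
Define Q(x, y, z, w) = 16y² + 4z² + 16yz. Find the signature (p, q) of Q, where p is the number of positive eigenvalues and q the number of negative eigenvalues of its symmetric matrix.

The symmetric matrix is A = [[0, 0, 0, 0], [0, 16, 8, 0], [0, 8, 4, 0], [0, 0, 0, 0]].
Congruent diagonalization of A (simultaneous row and column reduction) yields pivots 0, 16, 0, 0.
That gives 1 positive, 3 zero pivots.

(1, 0)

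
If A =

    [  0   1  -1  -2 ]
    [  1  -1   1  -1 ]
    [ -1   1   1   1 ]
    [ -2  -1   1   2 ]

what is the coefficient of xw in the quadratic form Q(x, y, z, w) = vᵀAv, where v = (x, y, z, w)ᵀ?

-4

The coefficient of xw is A[1,4] + A[4,1] = 2·(-2) = -4.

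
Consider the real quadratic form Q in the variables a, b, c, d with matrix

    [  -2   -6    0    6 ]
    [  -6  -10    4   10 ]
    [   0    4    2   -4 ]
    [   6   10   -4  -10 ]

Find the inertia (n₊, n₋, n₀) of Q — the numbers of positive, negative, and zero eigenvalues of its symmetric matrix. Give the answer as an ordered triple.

(1, 1, 2)

Congruent diagonalization of A (simultaneous row and column reduction) yields pivots -2, 8, 0, 0.
That gives 1 positive, 1 negative, 2 zero pivots.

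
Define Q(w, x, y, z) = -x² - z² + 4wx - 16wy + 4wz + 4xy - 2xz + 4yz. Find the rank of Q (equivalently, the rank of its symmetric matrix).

2

The symmetric matrix is A = [[0, 2, -8, 2], [2, -1, 2, -1], [-8, 2, 0, 2], [2, -1, 2, -1]].
Row reduction of A gives 2 nonzero rows, so rank A = 2.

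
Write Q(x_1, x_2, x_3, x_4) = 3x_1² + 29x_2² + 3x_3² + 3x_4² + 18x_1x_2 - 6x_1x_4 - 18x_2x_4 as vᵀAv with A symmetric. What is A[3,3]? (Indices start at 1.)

3

The coefficient of x_3² in Q is 3, and that is exactly A[3,3].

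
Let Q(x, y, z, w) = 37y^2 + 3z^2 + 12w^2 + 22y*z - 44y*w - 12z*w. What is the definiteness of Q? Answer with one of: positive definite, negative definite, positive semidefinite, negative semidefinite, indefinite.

The symmetric matrix is A = [[0, 0, 0, 0], [0, 37, 11, -22], [0, 11, 3, -6], [0, -22, -6, 12]].
Row-reducing A symmetrically gives the diagonal entries 0, 37, -10/37, 0.
That gives 1 positive, 1 negative, 2 zero pivots.
Hence Q is indefinite.

indefinite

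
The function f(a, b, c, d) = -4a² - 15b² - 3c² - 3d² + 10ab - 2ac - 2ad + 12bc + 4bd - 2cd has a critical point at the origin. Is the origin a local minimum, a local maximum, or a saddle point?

The Hessian at the origin is H = [[-8, 10, -2, -2], [10, -30, 12, 4], [-2, 12, -6, -2], [-2, 4, -2, -6]].
An LDLᵀ factorisation of H has diagonal entries -8, -35/2, -12/35, -4.
Counting signs: 4 negative.
H is negative definite, so the origin is a strict local maximum.

local maximum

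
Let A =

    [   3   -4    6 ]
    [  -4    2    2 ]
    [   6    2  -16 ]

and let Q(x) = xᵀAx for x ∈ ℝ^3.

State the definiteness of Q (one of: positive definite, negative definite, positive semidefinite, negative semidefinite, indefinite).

Symmetric row and column elimination reduces A to a congruent diagonal form with pivots 3, -10/3, 2.
So there are 2 positive, 1 negative pivots.
Hence Q is indefinite.

indefinite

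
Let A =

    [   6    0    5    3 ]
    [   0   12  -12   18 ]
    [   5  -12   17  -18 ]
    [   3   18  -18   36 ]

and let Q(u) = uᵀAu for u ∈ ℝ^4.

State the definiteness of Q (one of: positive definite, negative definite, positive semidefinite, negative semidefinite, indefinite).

Row-reducing A symmetrically gives the diagonal entries 6, 12, 5/6, 0.
So there are 3 positive, 1 zero pivots.
Hence Q is positive semidefinite.

positive semidefinite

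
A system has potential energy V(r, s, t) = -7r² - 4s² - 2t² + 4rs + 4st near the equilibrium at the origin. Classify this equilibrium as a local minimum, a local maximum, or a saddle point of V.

The Hessian at the origin is H = [[-14, 4, 0], [4, -8, 4], [0, 4, -4]].
Row-reducing H symmetrically gives the diagonal entries -14, -48/7, -5/3.
So there are 3 negative pivots.
H is negative definite, so the origin is a strict local maximum.

local maximum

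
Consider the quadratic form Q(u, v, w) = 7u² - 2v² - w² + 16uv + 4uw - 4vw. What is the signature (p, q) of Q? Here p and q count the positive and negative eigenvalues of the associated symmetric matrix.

The associated matrix is A = [[7, 8, 2], [8, -2, -2], [2, -2, -1]].
An LDLᵀ factorisation of A has diagonal entries 7, -78/7, 1/13.
Counting signs: 2 positive, 1 negative.

(2, 1)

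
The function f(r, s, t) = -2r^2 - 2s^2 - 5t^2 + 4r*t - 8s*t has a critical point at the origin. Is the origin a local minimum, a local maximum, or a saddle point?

saddle point

The Hessian at the origin is H = [[-4, 0, 4], [0, -4, -8], [4, -8, -10]].
An LDLᵀ factorisation of H has diagonal entries -4, -4, 10.
That gives 1 positive, 2 negative pivots.
H is indefinite, so the origin is a saddle point.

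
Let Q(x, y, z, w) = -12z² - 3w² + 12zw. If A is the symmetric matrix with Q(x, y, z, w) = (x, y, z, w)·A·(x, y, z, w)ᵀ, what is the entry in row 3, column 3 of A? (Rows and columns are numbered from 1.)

-12

The coefficient of z² in Q is -12, and that is exactly A[3,3].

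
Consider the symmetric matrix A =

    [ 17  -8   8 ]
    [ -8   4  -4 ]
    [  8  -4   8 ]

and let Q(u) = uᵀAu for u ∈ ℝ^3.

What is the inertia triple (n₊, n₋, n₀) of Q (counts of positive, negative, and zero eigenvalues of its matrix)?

(3, 0, 0)

Row-reducing A symmetrically gives the diagonal entries 17, 4/17, 4.
So there are 3 positive pivots.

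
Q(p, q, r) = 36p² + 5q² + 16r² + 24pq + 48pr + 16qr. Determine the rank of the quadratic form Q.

The symmetric matrix is A = [[36, 12, 24], [12, 5, 8], [24, 8, 16]].
Applying the same elementary operations to the rows and columns of A produces a congruent diagonal matrix with entries 36, 1, 0.
Counting signs: 2 positive, 1 zero.
The rank is the number of nonzero pivots: 2.

2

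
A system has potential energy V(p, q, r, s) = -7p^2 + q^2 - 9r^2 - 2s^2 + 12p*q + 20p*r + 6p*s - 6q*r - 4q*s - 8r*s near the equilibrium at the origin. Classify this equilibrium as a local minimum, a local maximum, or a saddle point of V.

saddle point

The Hessian at the origin is H = [[-14, 12, 20, 6], [12, 2, -6, -4], [20, -6, -18, -8], [6, -4, -8, -4]].
Congruent diagonalization of H (simultaneous row and column reduction) yields pivots -14, 86/7, 20/43, -2.
That gives 2 positive, 2 negative pivots.
H is indefinite, so the origin is a saddle point.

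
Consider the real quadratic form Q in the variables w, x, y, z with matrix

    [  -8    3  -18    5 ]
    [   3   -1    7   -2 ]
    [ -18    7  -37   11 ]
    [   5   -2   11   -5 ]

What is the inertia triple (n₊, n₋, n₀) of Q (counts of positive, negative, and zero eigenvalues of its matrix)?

(2, 2, 0)

Row-reducing A symmetrically gives the diagonal entries -8, 1/8, 3, -2.
That gives 2 positive, 2 negative pivots.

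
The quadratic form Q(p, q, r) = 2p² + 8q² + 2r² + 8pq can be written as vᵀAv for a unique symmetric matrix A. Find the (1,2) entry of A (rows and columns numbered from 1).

4

The coefficient of p·q in Q is 8. For a symmetric A this equals A[1,2] + A[2,1] = 2·A[1,2].
So A[1,2] = 8/2 = 4.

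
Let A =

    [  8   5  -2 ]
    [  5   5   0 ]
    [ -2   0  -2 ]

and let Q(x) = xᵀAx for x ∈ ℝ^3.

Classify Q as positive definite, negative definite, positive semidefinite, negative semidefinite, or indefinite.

Congruent diagonalization of A (simultaneous row and column reduction) yields pivots 8, 15/8, -10/3.
So there are 2 positive, 1 negative pivots.
Hence Q is indefinite.

indefinite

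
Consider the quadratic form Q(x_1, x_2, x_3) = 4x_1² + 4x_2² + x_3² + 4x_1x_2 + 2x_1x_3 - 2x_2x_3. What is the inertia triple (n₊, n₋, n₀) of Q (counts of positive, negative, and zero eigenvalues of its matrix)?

(2, 0, 1)

The associated matrix is A = [[4, 2, 1], [2, 4, -1], [1, -1, 1]].
Applying the same elementary operations to the rows and columns of A produces a congruent diagonal matrix with entries 4, 3, 0.
That gives 2 positive, 1 zero pivots.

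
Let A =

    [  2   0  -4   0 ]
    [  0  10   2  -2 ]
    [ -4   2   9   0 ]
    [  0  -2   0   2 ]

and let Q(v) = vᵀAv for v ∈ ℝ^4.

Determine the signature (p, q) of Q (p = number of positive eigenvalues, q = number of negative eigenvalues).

(4, 0)

Congruent diagonalization of A (simultaneous row and column reduction) yields pivots 2, 10, 3/5, 4/3.
That gives 4 positive pivots.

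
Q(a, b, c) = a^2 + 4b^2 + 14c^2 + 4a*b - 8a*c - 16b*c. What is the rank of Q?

2

The symmetric matrix is A = [[1, 2, -4], [2, 4, -8], [-4, -8, 14]].
Congruent diagonalization of A (simultaneous row and column reduction) yields pivots 1, 0, -2.
So there are 1 positive, 1 negative, 1 zero pivots.
The rank is the number of nonzero pivots: 2.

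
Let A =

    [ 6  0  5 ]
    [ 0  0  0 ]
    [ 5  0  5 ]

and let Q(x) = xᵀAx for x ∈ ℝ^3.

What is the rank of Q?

Row-reducing A symmetrically gives the diagonal entries 6, 0, 5/6.
So there are 2 positive, 1 zero pivots.
The rank is the number of nonzero pivots: 2.

2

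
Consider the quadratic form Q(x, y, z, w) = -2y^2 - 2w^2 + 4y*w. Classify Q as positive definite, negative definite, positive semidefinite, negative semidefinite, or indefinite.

negative semidefinite

The symmetric matrix is A = [[0, 0, 0, 0], [0, -2, 0, 2], [0, 0, 0, 0], [0, 2, 0, -2]].
Congruent diagonalization of A (simultaneous row and column reduction) yields pivots 0, -2, 0, 0.
That gives 1 negative, 3 zero pivots.
Hence Q is negative semidefinite.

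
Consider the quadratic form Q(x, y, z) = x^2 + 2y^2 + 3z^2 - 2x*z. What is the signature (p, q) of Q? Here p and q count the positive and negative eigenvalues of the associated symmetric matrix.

(3, 0)

The symmetric matrix is A = [[1, 0, -1], [0, 2, 0], [-1, 0, 3]].
Applying the same elementary operations to the rows and columns of A produces a congruent diagonal matrix with entries 1, 2, 2.
Counting signs: 3 positive.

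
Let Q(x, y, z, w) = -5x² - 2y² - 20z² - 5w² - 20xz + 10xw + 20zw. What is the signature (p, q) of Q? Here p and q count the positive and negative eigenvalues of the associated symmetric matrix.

The symmetric matrix is A = [[-5, 0, -10, 5], [0, -2, 0, 0], [-10, 0, -20, 10], [5, 0, 10, -5]].
Congruent diagonalization of A (simultaneous row and column reduction) yields pivots -5, -2, 0, 0.
Counting signs: 2 negative, 2 zero.

(0, 2)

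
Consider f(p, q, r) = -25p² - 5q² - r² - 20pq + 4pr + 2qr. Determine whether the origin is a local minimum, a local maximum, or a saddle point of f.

The Hessian at the origin is H = [[-50, -20, 4], [-20, -10, 2], [4, 2, -2]].
Applying the same elementary operations to the rows and columns of H produces a congruent diagonal matrix with entries -50, -2, -8/5.
So there are 3 negative pivots.
H is negative definite, so the origin is a strict local maximum.

local maximum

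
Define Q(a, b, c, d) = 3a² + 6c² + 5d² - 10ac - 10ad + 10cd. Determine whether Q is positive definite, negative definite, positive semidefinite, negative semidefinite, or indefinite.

indefinite

The symmetric matrix is A = [[3, 0, -5, -5], [0, 0, 0, 0], [-5, 0, 6, 5], [-5, 0, 5, 5]].
Row-reducing A symmetrically gives the diagonal entries 3, 0, -7/3, 10/7.
Counting signs: 2 positive, 1 negative, 1 zero.
Hence Q is indefinite.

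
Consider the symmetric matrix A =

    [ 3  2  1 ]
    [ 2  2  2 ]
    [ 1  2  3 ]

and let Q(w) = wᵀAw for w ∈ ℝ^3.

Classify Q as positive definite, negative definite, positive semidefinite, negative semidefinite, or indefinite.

Row-reducing A symmetrically gives the diagonal entries 3, 2/3, 0.
That gives 2 positive, 1 zero pivots.
Hence Q is positive semidefinite.

positive semidefinite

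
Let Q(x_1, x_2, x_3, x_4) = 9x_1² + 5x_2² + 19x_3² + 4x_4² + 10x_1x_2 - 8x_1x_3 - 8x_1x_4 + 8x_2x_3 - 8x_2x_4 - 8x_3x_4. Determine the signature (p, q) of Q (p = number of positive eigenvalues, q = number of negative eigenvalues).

The symmetric matrix is A = [[9, 5, -4, -4], [5, 5, 4, -4], [-4, 4, 19, -4], [-4, -4, -4, 4]].
An LDLᵀ factorisation of A has diagonal entries 9, 20/9, -1/5, 4.
So there are 3 positive, 1 negative pivots.

(3, 1)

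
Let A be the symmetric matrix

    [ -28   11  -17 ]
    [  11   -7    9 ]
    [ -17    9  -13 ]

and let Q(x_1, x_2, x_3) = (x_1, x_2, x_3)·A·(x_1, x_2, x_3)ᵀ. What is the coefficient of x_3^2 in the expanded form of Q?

-13

The coefficient of x_3^2 is the diagonal entry A[3,3] = -13.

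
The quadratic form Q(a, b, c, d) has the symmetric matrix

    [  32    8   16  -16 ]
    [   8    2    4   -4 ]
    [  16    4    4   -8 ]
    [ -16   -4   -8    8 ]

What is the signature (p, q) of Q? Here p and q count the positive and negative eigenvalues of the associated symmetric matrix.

Symmetric row and column elimination reduces A to a congruent diagonal form with pivots 32, 0, -4, 0.
So there are 1 positive, 1 negative, 2 zero pivots.

(1, 1)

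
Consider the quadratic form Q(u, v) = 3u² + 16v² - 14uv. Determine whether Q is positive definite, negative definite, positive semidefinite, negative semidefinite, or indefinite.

The associated matrix is A = [[3, -7], [-7, 16]].
Applying the same elementary operations to the rows and columns of A produces a congruent diagonal matrix with entries 3, -1/3.
Counting signs: 1 positive, 1 negative.
Hence Q is indefinite.

indefinite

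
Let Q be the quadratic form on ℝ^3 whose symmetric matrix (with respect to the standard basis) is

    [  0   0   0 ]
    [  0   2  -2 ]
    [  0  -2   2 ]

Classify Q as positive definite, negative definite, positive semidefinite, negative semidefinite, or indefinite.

Congruent diagonalization of A (simultaneous row and column reduction) yields pivots 0, 2, 0.
Counting signs: 1 positive, 2 zero.
Hence Q is positive semidefinite.

positive semidefinite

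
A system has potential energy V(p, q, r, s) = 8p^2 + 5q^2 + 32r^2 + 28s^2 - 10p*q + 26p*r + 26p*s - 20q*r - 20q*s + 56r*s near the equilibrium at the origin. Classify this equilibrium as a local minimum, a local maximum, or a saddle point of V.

The Hessian at the origin is H = [[16, -10, 26, 26], [-10, 10, -20, -20], [26, -20, 64, 56], [26, -20, 56, 56]].
Symmetric row and column elimination reduces H to a congruent diagonal form with pivots 16, 15/4, 18, 40/9.
So there are 4 positive pivots.
H is positive definite, so the origin is a strict local minimum.

local minimum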